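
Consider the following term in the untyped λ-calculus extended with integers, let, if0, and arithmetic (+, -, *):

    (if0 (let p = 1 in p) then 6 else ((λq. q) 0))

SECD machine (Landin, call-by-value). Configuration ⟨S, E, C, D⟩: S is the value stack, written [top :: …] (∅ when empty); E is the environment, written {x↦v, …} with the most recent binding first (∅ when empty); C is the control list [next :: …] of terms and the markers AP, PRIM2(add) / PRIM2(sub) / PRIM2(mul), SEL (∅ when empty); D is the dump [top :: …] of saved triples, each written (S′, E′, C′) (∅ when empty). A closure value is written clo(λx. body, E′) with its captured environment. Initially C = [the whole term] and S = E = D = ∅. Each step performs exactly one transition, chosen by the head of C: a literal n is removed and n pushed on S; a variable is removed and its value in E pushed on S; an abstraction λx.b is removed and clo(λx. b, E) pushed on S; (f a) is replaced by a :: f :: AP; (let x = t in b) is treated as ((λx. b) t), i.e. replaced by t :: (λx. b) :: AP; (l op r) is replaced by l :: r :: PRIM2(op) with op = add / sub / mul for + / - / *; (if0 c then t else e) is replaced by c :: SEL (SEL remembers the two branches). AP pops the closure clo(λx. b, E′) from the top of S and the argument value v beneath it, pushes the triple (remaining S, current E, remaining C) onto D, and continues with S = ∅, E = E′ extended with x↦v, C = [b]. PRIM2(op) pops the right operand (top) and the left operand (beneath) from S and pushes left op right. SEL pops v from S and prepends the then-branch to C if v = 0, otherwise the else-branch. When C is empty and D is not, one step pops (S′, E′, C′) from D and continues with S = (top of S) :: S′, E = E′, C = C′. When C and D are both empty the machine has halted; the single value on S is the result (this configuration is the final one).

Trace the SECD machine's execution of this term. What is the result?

step 0: <S=∅, E=∅, C=[(if0 (let p = 1 in p) then 6 else ((λq. q) 0))], D=∅>
step 1: <S=∅, E=∅, C=[(let p = 1 in p) :: SEL], D=∅>
step 2: <S=∅, E=∅, C=[1 :: (λp. p) :: AP :: SEL], D=∅>
step 3: <S=[1], E=∅, C=[(λp. p) :: AP :: SEL], D=∅>
step 4: <S=[clo(λp. p, ∅) :: 1], E=∅, C=[AP :: SEL], D=∅>
step 5: <S=∅, E={p↦1}, C=[p], D=[(∅, ∅, [SEL])]>
step 6: <S=[1], E={p↦1}, C=∅, D=[(∅, ∅, [SEL])]>
step 7: <S=[1], E=∅, C=[SEL], D=∅>
step 8: <S=∅, E=∅, C=[((λq. q) 0)], D=∅>
step 9: <S=∅, E=∅, C=[0 :: (λq. q) :: AP], D=∅>
step 10: <S=[0], E=∅, C=[(λq. q) :: AP], D=∅>
step 11: <S=[clo(λq. q, ∅) :: 0], E=∅, C=[AP], D=∅>
step 12: <S=∅, E={q↦0}, C=[q], D=[(∅, ∅, ∅)]>
step 13: <S=[0], E={q↦0}, C=∅, D=[(∅, ∅, ∅)]>
step 14: <S=[0], E=∅, C=∅, D=∅>
→ final value 0

Answer: 0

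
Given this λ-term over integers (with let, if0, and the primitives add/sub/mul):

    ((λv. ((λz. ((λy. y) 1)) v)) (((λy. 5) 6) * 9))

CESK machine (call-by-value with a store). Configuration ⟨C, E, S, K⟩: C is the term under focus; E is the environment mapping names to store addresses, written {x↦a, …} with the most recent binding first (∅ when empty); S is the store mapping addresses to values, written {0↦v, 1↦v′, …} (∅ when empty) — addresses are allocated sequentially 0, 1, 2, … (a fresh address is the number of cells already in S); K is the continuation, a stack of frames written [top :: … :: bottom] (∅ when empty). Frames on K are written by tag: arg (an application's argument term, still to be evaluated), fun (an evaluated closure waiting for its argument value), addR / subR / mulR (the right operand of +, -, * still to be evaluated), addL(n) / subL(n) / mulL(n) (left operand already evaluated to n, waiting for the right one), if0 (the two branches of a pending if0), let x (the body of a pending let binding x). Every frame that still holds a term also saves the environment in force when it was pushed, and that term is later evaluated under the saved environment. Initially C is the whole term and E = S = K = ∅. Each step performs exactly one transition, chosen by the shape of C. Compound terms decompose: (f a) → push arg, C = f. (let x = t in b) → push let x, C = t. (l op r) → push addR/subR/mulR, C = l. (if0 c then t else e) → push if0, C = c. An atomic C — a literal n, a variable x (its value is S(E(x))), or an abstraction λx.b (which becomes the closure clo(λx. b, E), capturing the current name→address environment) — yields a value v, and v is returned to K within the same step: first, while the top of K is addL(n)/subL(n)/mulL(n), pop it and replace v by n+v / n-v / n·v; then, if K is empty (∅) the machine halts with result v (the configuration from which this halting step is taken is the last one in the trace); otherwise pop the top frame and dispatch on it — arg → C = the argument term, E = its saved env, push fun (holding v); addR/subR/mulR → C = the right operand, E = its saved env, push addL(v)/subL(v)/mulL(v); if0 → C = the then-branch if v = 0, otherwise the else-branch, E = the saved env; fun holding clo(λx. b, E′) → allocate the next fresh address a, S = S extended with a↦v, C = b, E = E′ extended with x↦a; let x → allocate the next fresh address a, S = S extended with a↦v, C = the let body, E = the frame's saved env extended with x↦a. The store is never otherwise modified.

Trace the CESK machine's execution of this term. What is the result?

0. <C=((λv. ((λz. ((λy. y) 1)) v)) (((λy. 5) 6) * 9)), E=∅, S=∅, K=∅>
1. <C=(λv. ((λz. ((λy. y) 1)) v)), E=∅, S=∅, K=[arg]>
2. <C=(((λy. 5) 6) * 9), E=∅, S=∅, K=[fun]>
3. <C=((λy. 5) 6), E=∅, S=∅, K=[mulR :: fun]>
4. <C=(λy. 5), E=∅, S=∅, K=[arg :: mulR :: fun]>
5. <C=6, E=∅, S=∅, K=[fun :: mulR :: fun]>
6. <C=5, E={y↦0}, S={0↦6}, K=[mulR :: fun]>
7. <C=9, E=∅, S={0↦6}, K=[mulL(5) :: fun]>
8. <C=((λz. ((λy. y) 1)) v), E={v↦1}, S={0↦6, 1↦45}, K=∅>
9. <C=(λz. ((λy. y) 1)), E={v↦1}, S={0↦6, 1↦45}, K=[arg]>
10. <C=v, E={v↦1}, S={0↦6, 1↦45}, K=[fun]>
11. <C=((λy. y) 1), E={z↦2, v↦1}, S={0↦6, 1↦45, 2↦45}, K=∅>
12. <C=(λy. y), E={z↦2, v↦1}, S={0↦6, 1↦45, 2↦45}, K=[arg]>
13. <C=1, E={z↦2, v↦1}, S={0↦6, 1↦45, 2↦45}, K=[fun]>
14. <C=y, E={y↦3, z↦2, v↦1}, S={0↦6, 1↦45, 2↦45, 3↦1}, K=∅>
→ final value 1

Answer: 1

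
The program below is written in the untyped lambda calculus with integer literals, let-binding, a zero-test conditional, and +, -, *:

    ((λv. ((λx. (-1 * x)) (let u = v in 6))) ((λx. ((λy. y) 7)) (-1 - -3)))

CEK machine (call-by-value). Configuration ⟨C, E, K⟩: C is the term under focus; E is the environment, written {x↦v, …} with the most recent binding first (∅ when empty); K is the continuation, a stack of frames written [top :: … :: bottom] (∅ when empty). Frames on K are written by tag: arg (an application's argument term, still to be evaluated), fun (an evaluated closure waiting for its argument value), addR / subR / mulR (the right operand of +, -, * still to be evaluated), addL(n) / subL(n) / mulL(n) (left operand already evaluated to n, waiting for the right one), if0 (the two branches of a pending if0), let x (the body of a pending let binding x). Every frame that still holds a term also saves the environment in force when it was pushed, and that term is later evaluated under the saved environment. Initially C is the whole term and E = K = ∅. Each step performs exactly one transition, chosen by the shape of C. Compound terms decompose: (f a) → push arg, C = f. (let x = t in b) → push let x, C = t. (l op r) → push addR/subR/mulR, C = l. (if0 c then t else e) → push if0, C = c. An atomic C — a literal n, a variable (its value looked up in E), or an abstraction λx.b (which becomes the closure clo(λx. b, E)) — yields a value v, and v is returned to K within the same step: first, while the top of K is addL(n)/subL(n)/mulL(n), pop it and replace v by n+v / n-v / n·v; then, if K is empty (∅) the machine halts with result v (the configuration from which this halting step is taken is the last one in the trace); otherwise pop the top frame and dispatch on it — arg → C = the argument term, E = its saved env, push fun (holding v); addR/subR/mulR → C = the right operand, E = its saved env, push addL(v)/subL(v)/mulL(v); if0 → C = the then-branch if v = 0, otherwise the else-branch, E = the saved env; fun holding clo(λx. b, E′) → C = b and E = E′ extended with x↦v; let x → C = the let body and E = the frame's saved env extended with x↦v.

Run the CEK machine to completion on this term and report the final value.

Answer: -6

Execution trace:
step 0: [C=((λv. ((λx. (-1 * x)) (let u = v in 6))) ((λx. ((λy. y) 7)) (-1 - -3))) | E=∅ | K=∅]
step 1: [C=(λv. ((λx. (-1 * x)) (let u = v in 6))) | E=∅ | K=[arg]]
step 2: [C=((λx. ((λy. y) 7)) (-1 - -3)) | E=∅ | K=[fun]]
step 3: [C=(λx. ((λy. y) 7)) | E=∅ | K=[arg :: fun]]
step 4: [C=(-1 - -3) | E=∅ | K=[fun :: fun]]
step 5: [C=-1 | E=∅ | K=[subR :: fun :: fun]]
step 6: [C=-3 | E=∅ | K=[subL(-1) :: fun :: fun]]
step 7: [C=((λy. y) 7) | E={x↦2} | K=[fun]]
step 8: [C=(λy. y) | E={x↦2} | K=[arg :: fun]]
step 9: [C=7 | E={x↦2} | K=[fun :: fun]]
step 10: [C=y | E={y↦7, x↦2} | K=[fun]]
step 11: [C=((λx. (-1 * x)) (let u = v in 6)) | E={v↦7} | K=∅]
step 12: [C=(λx. (-1 * x)) | E={v↦7} | K=[arg]]
step 13: [C=(let u = v in 6) | E={v↦7} | K=[fun]]
step 14: [C=v | E={v↦7} | K=[let u :: fun]]
step 15: [C=6 | E={u↦7, v↦7} | K=[fun]]
step 16: [C=(-1 * x) | E={x↦6, v↦7} | K=∅]
step 17: [C=-1 | E={x↦6, v↦7} | K=[mulR]]
step 18: [C=x | E={x↦6, v↦7} | K=[mulL(-1)]]
→ final value -6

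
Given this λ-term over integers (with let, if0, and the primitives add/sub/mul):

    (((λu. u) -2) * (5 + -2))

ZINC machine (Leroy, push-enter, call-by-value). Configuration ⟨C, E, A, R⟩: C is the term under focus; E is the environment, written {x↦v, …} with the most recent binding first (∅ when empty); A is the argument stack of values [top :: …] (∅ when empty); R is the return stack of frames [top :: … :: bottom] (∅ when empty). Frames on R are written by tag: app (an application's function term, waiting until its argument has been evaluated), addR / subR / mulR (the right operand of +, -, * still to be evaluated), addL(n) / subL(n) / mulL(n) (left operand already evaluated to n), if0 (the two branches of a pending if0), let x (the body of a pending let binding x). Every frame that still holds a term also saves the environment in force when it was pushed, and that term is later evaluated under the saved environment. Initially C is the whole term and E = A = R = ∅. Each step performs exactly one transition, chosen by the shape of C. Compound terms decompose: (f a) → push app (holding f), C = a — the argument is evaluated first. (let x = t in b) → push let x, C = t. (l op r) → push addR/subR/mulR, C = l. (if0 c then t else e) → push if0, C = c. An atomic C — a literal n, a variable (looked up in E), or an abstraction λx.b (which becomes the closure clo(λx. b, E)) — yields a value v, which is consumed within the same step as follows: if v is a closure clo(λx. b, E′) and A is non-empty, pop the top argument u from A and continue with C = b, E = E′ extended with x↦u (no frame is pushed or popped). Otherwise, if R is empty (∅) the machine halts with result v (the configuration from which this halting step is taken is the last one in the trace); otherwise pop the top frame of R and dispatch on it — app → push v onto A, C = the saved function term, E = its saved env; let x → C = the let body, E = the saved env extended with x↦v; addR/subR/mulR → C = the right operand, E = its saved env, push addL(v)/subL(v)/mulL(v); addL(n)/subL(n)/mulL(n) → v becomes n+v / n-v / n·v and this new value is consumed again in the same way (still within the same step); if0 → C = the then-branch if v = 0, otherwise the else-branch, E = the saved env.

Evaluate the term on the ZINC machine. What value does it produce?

Answer: -6

Machine steps:
t=0: [C=(((λu. u) -2) * (5 + -2)) | E=∅ | A=∅ | R=∅]
t=1: [C=((λu. u) -2) | E=∅ | A=∅ | R=[mulR]]
t=2: [C=-2 | E=∅ | A=∅ | R=[app :: mulR]]
t=3: [C=(λu. u) | E=∅ | A=[-2] | R=[mulR]]
t=4: [C=u | E={u↦-2} | A=∅ | R=[mulR]]
t=5: [C=(5 + -2) | E=∅ | A=∅ | R=[mulL(-2)]]
t=6: [C=5 | E=∅ | A=∅ | R=[addR :: mulL(-2)]]
t=7: [C=-2 | E=∅ | A=∅ | R=[addL(5) :: mulL(-2)]]
→ final value -6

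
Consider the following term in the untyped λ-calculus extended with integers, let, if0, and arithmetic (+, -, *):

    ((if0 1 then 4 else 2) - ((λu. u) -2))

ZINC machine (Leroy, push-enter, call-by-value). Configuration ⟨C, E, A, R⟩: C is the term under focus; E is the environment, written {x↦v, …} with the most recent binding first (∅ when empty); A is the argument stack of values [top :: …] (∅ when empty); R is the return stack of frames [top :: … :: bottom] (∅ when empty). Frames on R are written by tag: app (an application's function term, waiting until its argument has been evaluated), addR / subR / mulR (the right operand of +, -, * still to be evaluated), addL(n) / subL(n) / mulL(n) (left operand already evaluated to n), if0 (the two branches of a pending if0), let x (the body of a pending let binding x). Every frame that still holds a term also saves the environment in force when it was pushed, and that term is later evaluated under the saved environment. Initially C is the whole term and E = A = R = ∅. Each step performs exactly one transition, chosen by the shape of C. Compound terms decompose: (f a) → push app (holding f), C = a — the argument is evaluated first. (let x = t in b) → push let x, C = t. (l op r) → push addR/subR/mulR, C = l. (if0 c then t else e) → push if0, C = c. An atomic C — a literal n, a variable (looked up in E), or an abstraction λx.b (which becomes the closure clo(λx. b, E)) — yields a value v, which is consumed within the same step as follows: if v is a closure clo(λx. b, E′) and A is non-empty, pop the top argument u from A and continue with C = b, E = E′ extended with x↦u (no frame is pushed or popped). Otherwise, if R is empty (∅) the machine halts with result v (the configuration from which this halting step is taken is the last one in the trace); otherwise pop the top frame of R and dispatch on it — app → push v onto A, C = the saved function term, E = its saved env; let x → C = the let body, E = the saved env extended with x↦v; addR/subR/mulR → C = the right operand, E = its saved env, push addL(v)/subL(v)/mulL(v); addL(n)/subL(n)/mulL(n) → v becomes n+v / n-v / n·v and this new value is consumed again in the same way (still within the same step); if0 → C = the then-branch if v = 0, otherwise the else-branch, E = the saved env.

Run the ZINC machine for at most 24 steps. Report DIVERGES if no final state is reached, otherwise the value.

step 0: [C=((if0 1 then 4 else 2) - ((λu. u) -2)) | E=∅ | A=∅ | R=∅]
step 1: [C=(if0 1 then 4 else 2) | E=∅ | A=∅ | R=[subR]]
step 2: [C=1 | E=∅ | A=∅ | R=[if0 :: subR]]
step 3: [C=2 | E=∅ | A=∅ | R=[subR]]
step 4: [C=((λu. u) -2) | E=∅ | A=∅ | R=[subL(2)]]
step 5: [C=-2 | E=∅ | A=∅ | R=[app :: subL(2)]]
step 6: [C=(λu. u) | E=∅ | A=[-2] | R=[subL(2)]]
step 7: [C=u | E={u↦-2} | A=∅ | R=[subL(2)]]
→ final value 4

Answer: 4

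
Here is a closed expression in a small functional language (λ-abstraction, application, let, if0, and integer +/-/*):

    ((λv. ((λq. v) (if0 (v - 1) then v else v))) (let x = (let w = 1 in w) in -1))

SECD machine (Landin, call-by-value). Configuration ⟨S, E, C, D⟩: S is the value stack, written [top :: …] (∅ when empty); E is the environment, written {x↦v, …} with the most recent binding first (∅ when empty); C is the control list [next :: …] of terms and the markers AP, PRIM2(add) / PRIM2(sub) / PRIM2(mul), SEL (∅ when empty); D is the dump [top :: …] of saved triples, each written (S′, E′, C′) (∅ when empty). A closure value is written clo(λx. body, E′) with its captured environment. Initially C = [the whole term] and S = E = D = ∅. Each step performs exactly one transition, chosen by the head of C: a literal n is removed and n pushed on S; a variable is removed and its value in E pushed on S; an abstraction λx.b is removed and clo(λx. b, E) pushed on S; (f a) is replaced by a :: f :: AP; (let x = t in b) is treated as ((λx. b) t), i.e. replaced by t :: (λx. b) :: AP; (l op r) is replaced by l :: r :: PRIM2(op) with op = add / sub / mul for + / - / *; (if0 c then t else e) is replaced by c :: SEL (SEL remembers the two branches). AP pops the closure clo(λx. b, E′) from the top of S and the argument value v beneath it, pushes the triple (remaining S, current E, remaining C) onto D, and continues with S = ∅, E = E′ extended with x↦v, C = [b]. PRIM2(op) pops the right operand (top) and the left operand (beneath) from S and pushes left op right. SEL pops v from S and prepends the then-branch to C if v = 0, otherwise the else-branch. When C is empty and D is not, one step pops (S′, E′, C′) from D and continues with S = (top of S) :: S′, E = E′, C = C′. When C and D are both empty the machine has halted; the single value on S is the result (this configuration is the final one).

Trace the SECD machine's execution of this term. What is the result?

Answer: -1

Execution trace:
[0] [S=∅ | E=∅ | C=[((λv. ((λq. v) (if0 (v - 1) then v else v))) (let x = (let w = 1 in w) in -1))] | D=∅]
[1] [S=∅ | E=∅ | C=[(let x = (let w = 1 in w) in -1) :: (λv. ((λq. v) (if0 (v - 1) then v else v))) :: AP] | D=∅]
[2] [S=∅ | E=∅ | C=[(let w = 1 in w) :: (λx. -1) :: AP :: (λv. ((λq. v) (if0 (v - 1) then v else v))) :: AP] | D=∅]
[3] [S=∅ | E=∅ | C=[1 :: (λw. w) :: AP :: (λx. -1) :: AP :: (λv. ((λq. v) (if0 (v - 1) then v else v))) :: AP] | D=∅]
[4] [S=[1] | E=∅ | C=[(λw. w) :: AP :: (λx. -1) :: AP :: (λv. ((λq. v) (if0 (v - 1) then v else v))) :: AP] | D=∅]
[5] [S=[clo(λw. w, ∅) :: 1] | E=∅ | C=[AP :: (λx. -1) :: AP :: (λv. ((λq. v) (if0 (v - 1) then v else v))) :: AP] | D=∅]
[6] [S=∅ | E={w↦1} | C=[w] | D=[(∅, ∅, [(λx. -1) :: AP :: (λv. ((λq. v) (if0 (v - 1) then v else v))) :: AP])]]
[7] [S=[1] | E={w↦1} | C=∅ | D=[(∅, ∅, [(λx. -1) :: AP :: (λv. ((λq. v) (if0 (v - 1) then v else v))) :: AP])]]
[8] [S=[1] | E=∅ | C=[(λx. -1) :: AP :: (λv. ((λq. v) (if0 (v - 1) then v else v))) :: AP] | D=∅]
[9] [S=[clo(λx. -1, ∅) :: 1] | E=∅ | C=[AP :: (λv. ((λq. v) (if0 (v - 1) then v else v))) :: AP] | D=∅]
[10] [S=∅ | E={x↦1} | C=[-1] | D=[(∅, ∅, [(λv. ((λq. v) (if0 (v - 1) then v else v))) :: AP])]]
[11] [S=[-1] | E={x↦1} | C=∅ | D=[(∅, ∅, [(λv. ((λq. v) (if0 (v - 1) then v else v))) :: AP])]]
[12] [S=[-1] | E=∅ | C=[(λv. ((λq. v) (if0 (v - 1) then v else v))) :: AP] | D=∅]
[13] [S=[clo(λv. ((λq. v) (if0 (v - 1) then v else v)), ∅) :: -1] | E=∅ | C=[AP] | D=∅]
[14] [S=∅ | E={v↦-1} | C=[((λq. v) (if0 (v - 1) then v else v))] | D=[(∅, ∅, ∅)]]
[15] [S=∅ | E={v↦-1} | C=[(if0 (v - 1) then v else v) :: (λq. v) :: AP] | D=[(∅, ∅, ∅)]]
[16] [S=∅ | E={v↦-1} | C=[(v - 1) :: SEL :: (λq. v) :: AP] | D=[(∅, ∅, ∅)]]
[17] [S=∅ | E={v↦-1} | C=[v :: 1 :: PRIM2(sub) :: SEL :: (λq. v) :: AP] | D=[(∅, ∅, ∅)]]
[18] [S=[-1] | E={v↦-1} | C=[1 :: PRIM2(sub) :: SEL :: (λq. v) :: AP] | D=[(∅, ∅, ∅)]]
[19] [S=[1 :: -1] | E={v↦-1} | C=[PRIM2(sub) :: SEL :: (λq. v) :: AP] | D=[(∅, ∅, ∅)]]
[20] [S=[-2] | E={v↦-1} | C=[SEL :: (λq. v) :: AP] | D=[(∅, ∅, ∅)]]
[21] [S=∅ | E={v↦-1} | C=[v :: (λq. v) :: AP] | D=[(∅, ∅, ∅)]]
[22] [S=[-1] | E={v↦-1} | C=[(λq. v) :: AP] | D=[(∅, ∅, ∅)]]
[23] [S=[clo(λq. v, {v↦-1}) :: -1] | E={v↦-1} | C=[AP] | D=[(∅, ∅, ∅)]]
[24] [S=∅ | E={q↦-1, v↦-1} | C=[v] | D=[(∅, {v↦-1}, ∅) :: (∅, ∅, ∅)]]
[25] [S=[-1] | E={q↦-1, v↦-1} | C=∅ | D=[(∅, {v↦-1}, ∅) :: (∅, ∅, ∅)]]
[26] [S=[-1] | E={v↦-1} | C=∅ | D=[(∅, ∅, ∅)]]
[27] [S=[-1] | E=∅ | C=∅ | D=∅]
→ final value -1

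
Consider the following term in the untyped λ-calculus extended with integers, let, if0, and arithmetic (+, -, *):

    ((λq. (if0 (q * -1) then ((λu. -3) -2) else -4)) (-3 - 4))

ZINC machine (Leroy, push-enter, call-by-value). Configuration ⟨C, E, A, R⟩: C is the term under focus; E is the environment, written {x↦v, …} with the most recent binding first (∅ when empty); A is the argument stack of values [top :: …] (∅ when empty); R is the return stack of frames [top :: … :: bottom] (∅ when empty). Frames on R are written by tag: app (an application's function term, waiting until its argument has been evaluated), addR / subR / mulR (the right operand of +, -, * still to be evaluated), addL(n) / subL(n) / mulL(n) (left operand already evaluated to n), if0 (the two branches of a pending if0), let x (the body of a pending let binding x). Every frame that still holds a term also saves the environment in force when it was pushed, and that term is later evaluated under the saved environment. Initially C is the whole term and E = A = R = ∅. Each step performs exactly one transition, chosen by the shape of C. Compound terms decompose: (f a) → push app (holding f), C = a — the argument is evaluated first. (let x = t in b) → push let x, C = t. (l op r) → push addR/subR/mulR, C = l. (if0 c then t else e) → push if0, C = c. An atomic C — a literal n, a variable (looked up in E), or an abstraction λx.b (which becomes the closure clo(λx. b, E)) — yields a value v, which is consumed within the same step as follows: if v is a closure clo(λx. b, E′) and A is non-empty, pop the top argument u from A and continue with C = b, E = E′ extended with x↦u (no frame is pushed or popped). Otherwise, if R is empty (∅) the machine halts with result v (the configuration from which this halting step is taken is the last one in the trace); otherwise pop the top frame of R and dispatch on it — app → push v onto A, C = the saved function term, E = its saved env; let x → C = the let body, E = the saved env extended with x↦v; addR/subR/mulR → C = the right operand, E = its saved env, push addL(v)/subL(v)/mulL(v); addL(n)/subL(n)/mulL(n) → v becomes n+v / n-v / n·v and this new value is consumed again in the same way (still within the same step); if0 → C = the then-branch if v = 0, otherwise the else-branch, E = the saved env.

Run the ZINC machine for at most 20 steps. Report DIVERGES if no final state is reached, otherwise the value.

Answer: -4

Machine steps:
[0] ⟨C=((λq. (if0 (q * -1) then ((λu. -3) -2) else -4)) (-3 - 4)); E=∅; A=∅; R=∅⟩
[1] ⟨C=(-3 - 4); E=∅; A=∅; R=[app]⟩
[2] ⟨C=-3; E=∅; A=∅; R=[subR :: app]⟩
[3] ⟨C=4; E=∅; A=∅; R=[subL(-3) :: app]⟩
[4] ⟨C=(λq. (if0 (q * -1) then ((λu. -3) -2) else -4)); E=∅; A=[-7]; R=∅⟩
[5] ⟨C=(if0 (q * -1) then ((λu. -3) -2) else -4); E={q↦-7}; A=∅; R=∅⟩
[6] ⟨C=(q * -1); E={q↦-7}; A=∅; R=[if0]⟩
[7] ⟨C=q; E={q↦-7}; A=∅; R=[mulR :: if0]⟩
[8] ⟨C=-1; E={q↦-7}; A=∅; R=[mulL(-7) :: if0]⟩
[9] ⟨C=-4; E={q↦-7}; A=∅; R=∅⟩
→ final value -4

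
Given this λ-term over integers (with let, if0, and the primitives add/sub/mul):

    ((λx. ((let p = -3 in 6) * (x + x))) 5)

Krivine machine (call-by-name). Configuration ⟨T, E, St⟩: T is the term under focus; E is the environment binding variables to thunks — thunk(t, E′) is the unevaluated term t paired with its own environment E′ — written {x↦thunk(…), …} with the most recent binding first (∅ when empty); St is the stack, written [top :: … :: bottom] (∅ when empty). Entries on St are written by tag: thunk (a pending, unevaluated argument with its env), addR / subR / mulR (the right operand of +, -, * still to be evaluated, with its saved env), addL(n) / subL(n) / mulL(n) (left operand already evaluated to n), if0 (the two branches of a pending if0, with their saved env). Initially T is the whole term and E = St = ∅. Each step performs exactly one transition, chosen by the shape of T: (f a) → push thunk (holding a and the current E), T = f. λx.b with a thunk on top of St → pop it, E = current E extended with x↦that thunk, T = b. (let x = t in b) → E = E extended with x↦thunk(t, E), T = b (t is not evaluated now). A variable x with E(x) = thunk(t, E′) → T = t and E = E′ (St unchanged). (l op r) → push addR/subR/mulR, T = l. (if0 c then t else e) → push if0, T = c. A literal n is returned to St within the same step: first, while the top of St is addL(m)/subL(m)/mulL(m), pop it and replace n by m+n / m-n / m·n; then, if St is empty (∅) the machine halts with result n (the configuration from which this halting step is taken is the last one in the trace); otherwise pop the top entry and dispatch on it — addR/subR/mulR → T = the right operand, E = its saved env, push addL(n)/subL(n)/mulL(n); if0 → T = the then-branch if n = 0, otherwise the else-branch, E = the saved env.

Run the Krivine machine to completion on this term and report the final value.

Answer: 60

Derivation:
[0] ⟨T=((λx. ((let p = -3 in 6) * (x + x))) 5); E=∅; St=∅⟩
[1] ⟨T=(λx. ((let p = -3 in 6) * (x + x))); E=∅; St=[thunk]⟩
[2] ⟨T=((let p = -3 in 6) * (x + x)); E={x↦thunk(5, ∅)}; St=∅⟩
[3] ⟨T=(let p = -3 in 6); E={x↦thunk(5, ∅)}; St=[mulR]⟩
[4] ⟨T=6; E={p↦thunk(-3, {x↦thunk(5, ∅)}), x↦thunk(5, ∅)}; St=[mulR]⟩
[5] ⟨T=(x + x); E={x↦thunk(5, ∅)}; St=[mulL(6)]⟩
[6] ⟨T=x; E={x↦thunk(5, ∅)}; St=[addR :: mulL(6)]⟩
[7] ⟨T=5; E=∅; St=[addR :: mulL(6)]⟩
[8] ⟨T=x; E={x↦thunk(5, ∅)}; St=[addL(5) :: mulL(6)]⟩
[9] ⟨T=5; E=∅; St=[addL(5) :: mulL(6)]⟩
→ final value 60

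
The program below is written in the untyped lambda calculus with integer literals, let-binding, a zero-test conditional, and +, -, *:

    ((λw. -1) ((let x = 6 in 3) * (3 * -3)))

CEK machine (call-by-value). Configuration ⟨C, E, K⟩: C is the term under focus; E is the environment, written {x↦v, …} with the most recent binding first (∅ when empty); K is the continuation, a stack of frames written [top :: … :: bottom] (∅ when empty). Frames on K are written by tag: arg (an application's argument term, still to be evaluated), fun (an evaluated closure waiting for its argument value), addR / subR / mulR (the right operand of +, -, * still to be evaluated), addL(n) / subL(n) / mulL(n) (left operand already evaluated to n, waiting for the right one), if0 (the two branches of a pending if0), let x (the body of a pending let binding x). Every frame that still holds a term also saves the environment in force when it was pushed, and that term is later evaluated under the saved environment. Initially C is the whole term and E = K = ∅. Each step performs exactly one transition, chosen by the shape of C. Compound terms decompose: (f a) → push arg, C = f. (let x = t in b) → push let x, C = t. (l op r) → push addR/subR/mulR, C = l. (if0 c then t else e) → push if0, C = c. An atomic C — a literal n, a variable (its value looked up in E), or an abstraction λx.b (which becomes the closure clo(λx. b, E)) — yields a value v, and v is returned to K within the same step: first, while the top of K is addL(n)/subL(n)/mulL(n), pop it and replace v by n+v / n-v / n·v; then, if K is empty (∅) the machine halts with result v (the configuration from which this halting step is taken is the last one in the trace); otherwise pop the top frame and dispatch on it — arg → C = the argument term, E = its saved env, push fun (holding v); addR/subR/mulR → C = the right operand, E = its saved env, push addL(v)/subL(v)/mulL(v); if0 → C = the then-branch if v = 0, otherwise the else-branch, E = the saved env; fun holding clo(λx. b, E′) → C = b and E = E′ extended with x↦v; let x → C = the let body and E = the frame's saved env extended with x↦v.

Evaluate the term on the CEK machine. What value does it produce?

t=0: <C=((λw. -1) ((let x = 6 in 3) * (3 * -3))), E=∅, K=∅>
t=1: <C=(λw. -1), E=∅, K=[arg]>
t=2: <C=((let x = 6 in 3) * (3 * -3)), E=∅, K=[fun]>
t=3: <C=(let x = 6 in 3), E=∅, K=[mulR :: fun]>
t=4: <C=6, E=∅, K=[let x :: mulR :: fun]>
t=5: <C=3, E={x↦6}, K=[mulR :: fun]>
t=6: <C=(3 * -3), E=∅, K=[mulL(3) :: fun]>
t=7: <C=3, E=∅, K=[mulR :: mulL(3) :: fun]>
t=8: <C=-3, E=∅, K=[mulL(3) :: mulL(3) :: fun]>
t=9: <C=-1, E={w↦-27}, K=∅>
→ final value -1

Answer: -1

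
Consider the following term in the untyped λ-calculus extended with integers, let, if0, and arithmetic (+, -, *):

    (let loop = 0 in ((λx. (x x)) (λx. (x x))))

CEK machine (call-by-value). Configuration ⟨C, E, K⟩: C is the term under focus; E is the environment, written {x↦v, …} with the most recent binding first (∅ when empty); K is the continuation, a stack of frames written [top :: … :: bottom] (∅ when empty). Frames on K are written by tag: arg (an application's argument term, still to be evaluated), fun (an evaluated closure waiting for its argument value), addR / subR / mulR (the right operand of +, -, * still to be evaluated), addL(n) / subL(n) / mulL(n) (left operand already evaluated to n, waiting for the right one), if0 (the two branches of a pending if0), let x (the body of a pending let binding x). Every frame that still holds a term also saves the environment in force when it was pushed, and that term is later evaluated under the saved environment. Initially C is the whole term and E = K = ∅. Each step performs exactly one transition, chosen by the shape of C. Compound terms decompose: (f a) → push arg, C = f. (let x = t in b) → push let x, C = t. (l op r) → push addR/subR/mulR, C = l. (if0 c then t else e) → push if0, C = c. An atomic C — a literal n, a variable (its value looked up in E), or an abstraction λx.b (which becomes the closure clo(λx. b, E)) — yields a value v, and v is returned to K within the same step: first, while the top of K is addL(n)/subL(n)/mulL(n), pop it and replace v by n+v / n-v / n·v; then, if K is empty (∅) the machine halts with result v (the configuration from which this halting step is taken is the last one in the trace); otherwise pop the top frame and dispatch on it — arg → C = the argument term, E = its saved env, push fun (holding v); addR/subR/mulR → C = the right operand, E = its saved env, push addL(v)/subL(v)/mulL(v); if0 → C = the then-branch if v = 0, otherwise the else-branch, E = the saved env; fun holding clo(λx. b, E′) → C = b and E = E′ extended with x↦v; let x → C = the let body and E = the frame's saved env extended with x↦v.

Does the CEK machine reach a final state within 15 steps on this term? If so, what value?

t=0: [C=(let loop = 0 in ((λx. (x x)) (λx. (x x)))) | E=∅ | K=∅]
t=1: [C=0 | E=∅ | K=[let loop]]
t=2: [C=((λx. (x x)) (λx. (x x))) | E={loop↦0} | K=∅]
t=3: [C=(λx. (x x)) | E={loop↦0} | K=[arg]]
t=4: [C=(λx. (x x)) | E={loop↦0} | K=[fun]]
t=5: [C=(x x) | E={x↦clo(λx. (x x), {loop↦0}), loop↦0} | K=∅]
t=6: [C=x | E={x↦clo(λx. (x x), {loop↦0}), loop↦0} | K=[arg]]
t=7: [C=x | E={x↦clo(λx. (x x), {loop↦0}), loop↦0} | K=[fun]]
… configuration repeats with period 3 (steps 5–7 recur indefinitely) …

Answer: DIVERGES (no final state within 15 steps)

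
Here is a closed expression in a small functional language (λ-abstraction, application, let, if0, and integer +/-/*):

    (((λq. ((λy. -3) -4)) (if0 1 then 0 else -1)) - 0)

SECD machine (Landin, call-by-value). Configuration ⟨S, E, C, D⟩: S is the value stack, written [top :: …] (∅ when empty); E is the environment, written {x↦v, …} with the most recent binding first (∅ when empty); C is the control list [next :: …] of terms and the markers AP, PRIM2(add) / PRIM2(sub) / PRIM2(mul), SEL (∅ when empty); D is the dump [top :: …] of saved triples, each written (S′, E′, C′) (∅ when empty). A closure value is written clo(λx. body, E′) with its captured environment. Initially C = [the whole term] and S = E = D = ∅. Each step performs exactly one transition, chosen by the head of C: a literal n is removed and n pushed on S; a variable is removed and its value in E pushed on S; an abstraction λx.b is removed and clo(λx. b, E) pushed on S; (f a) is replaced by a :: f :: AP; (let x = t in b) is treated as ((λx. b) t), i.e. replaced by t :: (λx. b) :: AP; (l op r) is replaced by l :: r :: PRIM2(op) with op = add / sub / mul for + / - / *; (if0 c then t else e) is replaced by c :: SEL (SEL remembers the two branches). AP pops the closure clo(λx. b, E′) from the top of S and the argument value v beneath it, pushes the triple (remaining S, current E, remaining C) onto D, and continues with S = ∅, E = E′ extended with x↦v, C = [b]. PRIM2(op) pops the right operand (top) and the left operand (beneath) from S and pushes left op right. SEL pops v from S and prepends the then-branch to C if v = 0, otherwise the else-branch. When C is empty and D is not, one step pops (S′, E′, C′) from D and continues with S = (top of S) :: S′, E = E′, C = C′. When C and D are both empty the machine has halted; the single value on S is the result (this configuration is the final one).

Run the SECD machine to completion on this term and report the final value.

t=0: [S=∅ | E=∅ | C=[(((λq. ((λy. -3) -4)) (if0 1 then 0 else -1)) - 0)] | D=∅]
t=1: [S=∅ | E=∅ | C=[((λq. ((λy. -3) -4)) (if0 1 then 0 else -1)) :: 0 :: PRIM2(sub)] | D=∅]
t=2: [S=∅ | E=∅ | C=[(if0 1 then 0 else -1) :: (λq. ((λy. -3) -4)) :: AP :: 0 :: PRIM2(sub)] | D=∅]
t=3: [S=∅ | E=∅ | C=[1 :: SEL :: (λq. ((λy. -3) -4)) :: AP :: 0 :: PRIM2(sub)] | D=∅]
t=4: [S=[1] | E=∅ | C=[SEL :: (λq. ((λy. -3) -4)) :: AP :: 0 :: PRIM2(sub)] | D=∅]
t=5: [S=∅ | E=∅ | C=[-1 :: (λq. ((λy. -3) -4)) :: AP :: 0 :: PRIM2(sub)] | D=∅]
t=6: [S=[-1] | E=∅ | C=[(λq. ((λy. -3) -4)) :: AP :: 0 :: PRIM2(sub)] | D=∅]
t=7: [S=[clo(λq. ((λy. -3) -4), ∅) :: -1] | E=∅ | C=[AP :: 0 :: PRIM2(sub)] | D=∅]
t=8: [S=∅ | E={q↦-1} | C=[((λy. -3) -4)] | D=[(∅, ∅, [0 :: PRIM2(sub)])]]
t=9: [S=∅ | E={q↦-1} | C=[-4 :: (λy. -3) :: AP] | D=[(∅, ∅, [0 :: PRIM2(sub)])]]
t=10: [S=[-4] | E={q↦-1} | C=[(λy. -3) :: AP] | D=[(∅, ∅, [0 :: PRIM2(sub)])]]
t=11: [S=[clo(λy. -3, {q↦-1}) :: -4] | E={q↦-1} | C=[AP] | D=[(∅, ∅, [0 :: PRIM2(sub)])]]
t=12: [S=∅ | E={y↦-4, q↦-1} | C=[-3] | D=[(∅, {q↦-1}, ∅) :: (∅, ∅, [0 :: PRIM2(sub)])]]
t=13: [S=[-3] | E={y↦-4, q↦-1} | C=∅ | D=[(∅, {q↦-1}, ∅) :: (∅, ∅, [0 :: PRIM2(sub)])]]
t=14: [S=[-3] | E={q↦-1} | C=∅ | D=[(∅, ∅, [0 :: PRIM2(sub)])]]
t=15: [S=[-3] | E=∅ | C=[0 :: PRIM2(sub)] | D=∅]
t=16: [S=[0 :: -3] | E=∅ | C=[PRIM2(sub)] | D=∅]
t=17: [S=[-3] | E=∅ | C=∅ | D=∅]
→ final value -3

Answer: -3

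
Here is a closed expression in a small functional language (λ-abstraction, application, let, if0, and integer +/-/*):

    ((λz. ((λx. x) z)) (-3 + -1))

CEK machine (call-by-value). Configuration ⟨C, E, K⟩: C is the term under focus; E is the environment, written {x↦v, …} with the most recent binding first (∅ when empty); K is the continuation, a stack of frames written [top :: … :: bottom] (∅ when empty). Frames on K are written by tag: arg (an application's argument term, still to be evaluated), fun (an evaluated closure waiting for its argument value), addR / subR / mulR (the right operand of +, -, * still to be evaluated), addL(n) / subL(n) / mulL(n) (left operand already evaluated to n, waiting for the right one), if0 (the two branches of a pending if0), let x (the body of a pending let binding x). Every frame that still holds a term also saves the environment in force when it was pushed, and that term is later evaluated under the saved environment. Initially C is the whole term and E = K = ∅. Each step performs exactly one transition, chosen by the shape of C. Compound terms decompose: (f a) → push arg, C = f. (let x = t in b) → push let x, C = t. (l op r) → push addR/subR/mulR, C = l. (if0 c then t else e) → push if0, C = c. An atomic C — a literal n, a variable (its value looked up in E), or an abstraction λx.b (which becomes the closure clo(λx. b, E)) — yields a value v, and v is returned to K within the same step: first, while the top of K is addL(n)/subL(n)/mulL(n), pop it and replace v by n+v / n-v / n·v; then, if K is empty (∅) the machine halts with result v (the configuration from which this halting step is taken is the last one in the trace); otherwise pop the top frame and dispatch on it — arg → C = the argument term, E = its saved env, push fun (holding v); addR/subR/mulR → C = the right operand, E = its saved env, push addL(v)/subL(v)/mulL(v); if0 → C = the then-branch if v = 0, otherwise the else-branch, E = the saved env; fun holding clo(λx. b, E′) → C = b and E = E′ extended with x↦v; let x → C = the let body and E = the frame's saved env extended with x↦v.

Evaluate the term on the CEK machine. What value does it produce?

[0] <C=((λz. ((λx. x) z)) (-3 + -1)), E=∅, K=∅>
[1] <C=(λz. ((λx. x) z)), E=∅, K=[arg]>
[2] <C=(-3 + -1), E=∅, K=[fun]>
[3] <C=-3, E=∅, K=[addR :: fun]>
[4] <C=-1, E=∅, K=[addL(-3) :: fun]>
[5] <C=((λx. x) z), E={z↦-4}, K=∅>
[6] <C=(λx. x), E={z↦-4}, K=[arg]>
[7] <C=z, E={z↦-4}, K=[fun]>
[8] <C=x, E={x↦-4, z↦-4}, K=∅>
→ final value -4

Answer: -4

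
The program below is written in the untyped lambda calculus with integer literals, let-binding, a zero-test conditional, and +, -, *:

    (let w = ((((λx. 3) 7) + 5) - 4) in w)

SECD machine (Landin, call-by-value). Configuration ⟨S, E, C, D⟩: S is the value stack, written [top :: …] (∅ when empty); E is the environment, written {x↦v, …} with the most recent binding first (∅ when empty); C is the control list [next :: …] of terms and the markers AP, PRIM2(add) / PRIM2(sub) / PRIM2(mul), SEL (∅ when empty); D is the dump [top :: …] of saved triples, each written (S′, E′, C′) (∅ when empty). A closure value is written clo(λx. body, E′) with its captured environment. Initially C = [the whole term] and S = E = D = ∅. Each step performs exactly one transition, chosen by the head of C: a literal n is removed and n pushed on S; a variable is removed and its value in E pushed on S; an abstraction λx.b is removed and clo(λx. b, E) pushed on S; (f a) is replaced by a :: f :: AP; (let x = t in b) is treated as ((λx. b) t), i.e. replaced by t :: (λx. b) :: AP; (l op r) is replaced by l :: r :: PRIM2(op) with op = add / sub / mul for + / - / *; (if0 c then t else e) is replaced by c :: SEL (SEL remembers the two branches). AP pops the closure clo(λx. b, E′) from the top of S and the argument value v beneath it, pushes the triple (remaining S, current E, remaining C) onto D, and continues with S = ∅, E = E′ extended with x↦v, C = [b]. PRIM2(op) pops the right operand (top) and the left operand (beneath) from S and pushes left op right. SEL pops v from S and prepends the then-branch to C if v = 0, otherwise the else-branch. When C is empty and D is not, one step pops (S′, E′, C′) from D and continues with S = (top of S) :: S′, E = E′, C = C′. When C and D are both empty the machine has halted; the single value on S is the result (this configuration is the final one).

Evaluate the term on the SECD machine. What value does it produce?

Answer: 4

Execution trace:
t=0: <S=∅, E=∅, C=[(let w = ((((λx. 3) 7) + 5) - 4) in w)], D=∅>
t=1: <S=∅, E=∅, C=[((((λx. 3) 7) + 5) - 4) :: (λw. w) :: AP], D=∅>
t=2: <S=∅, E=∅, C=[(((λx. 3) 7) + 5) :: 4 :: PRIM2(sub) :: (λw. w) :: AP], D=∅>
t=3: <S=∅, E=∅, C=[((λx. 3) 7) :: 5 :: PRIM2(add) :: 4 :: PRIM2(sub) :: (λw. w) :: AP], D=∅>
t=4: <S=∅, E=∅, C=[7 :: (λx. 3) :: AP :: 5 :: PRIM2(add) :: 4 :: PRIM2(sub) :: (λw. w) :: AP], D=∅>
t=5: <S=[7], E=∅, C=[(λx. 3) :: AP :: 5 :: PRIM2(add) :: 4 :: PRIM2(sub) :: (λw. w) :: AP], D=∅>
t=6: <S=[clo(λx. 3, ∅) :: 7], E=∅, C=[AP :: 5 :: PRIM2(add) :: 4 :: PRIM2(sub) :: (λw. w) :: AP], D=∅>
t=7: <S=∅, E={x↦7}, C=[3], D=[(∅, ∅, [5 :: PRIM2(add) :: 4 :: PRIM2(sub) :: (λw. w) :: AP])]>
t=8: <S=[3], E={x↦7}, C=∅, D=[(∅, ∅, [5 :: PRIM2(add) :: 4 :: PRIM2(sub) :: (λw. w) :: AP])]>
t=9: <S=[3], E=∅, C=[5 :: PRIM2(add) :: 4 :: PRIM2(sub) :: (λw. w) :: AP], D=∅>
t=10: <S=[5 :: 3], E=∅, C=[PRIM2(add) :: 4 :: PRIM2(sub) :: (λw. w) :: AP], D=∅>
t=11: <S=[8], E=∅, C=[4 :: PRIM2(sub) :: (λw. w) :: AP], D=∅>
t=12: <S=[4 :: 8], E=∅, C=[PRIM2(sub) :: (λw. w) :: AP], D=∅>
t=13: <S=[4], E=∅, C=[(λw. w) :: AP], D=∅>
t=14: <S=[clo(λw. w, ∅) :: 4], E=∅, C=[AP], D=∅>
t=15: <S=∅, E={w↦4}, C=[w], D=[(∅, ∅, ∅)]>
t=16: <S=[4], E={w↦4}, C=∅, D=[(∅, ∅, ∅)]>
t=17: <S=[4], E=∅, C=∅, D=∅>
→ final value 4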